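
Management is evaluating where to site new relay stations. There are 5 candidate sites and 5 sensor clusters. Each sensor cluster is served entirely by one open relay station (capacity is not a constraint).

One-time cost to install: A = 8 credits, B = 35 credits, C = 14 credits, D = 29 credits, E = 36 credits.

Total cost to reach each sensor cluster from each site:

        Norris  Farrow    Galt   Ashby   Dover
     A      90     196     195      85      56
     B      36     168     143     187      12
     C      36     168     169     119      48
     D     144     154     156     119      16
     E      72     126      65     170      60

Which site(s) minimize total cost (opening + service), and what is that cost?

Open A, B and E; minimum total cost 403.

For any fixed open set, each sensor cluster goes to its cheapest open site; total = fixed + service.
{A, B, E}: Norris→B 36, Farrow→E 126, Galt→E 65, Ashby→A 85, Dover→B 12. Service 324; fixed 79; total 403.
{A, C, D, E}: service 328 + fixed 87 = 415
{A, B, C, E}: service 324 + fixed 93 = 417
{A, B, C, D, E}: service 324 + fixed 122 = 446
No other subset beats 403.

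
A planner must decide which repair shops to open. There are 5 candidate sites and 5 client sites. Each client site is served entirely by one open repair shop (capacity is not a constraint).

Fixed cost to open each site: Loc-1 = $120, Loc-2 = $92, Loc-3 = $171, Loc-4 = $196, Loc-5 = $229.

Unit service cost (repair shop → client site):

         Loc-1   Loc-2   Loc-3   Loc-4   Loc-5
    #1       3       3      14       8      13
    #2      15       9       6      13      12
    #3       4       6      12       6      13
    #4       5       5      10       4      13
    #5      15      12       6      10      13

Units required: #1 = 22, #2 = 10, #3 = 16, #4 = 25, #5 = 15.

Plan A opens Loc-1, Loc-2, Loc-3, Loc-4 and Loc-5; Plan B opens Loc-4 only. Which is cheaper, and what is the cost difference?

Plan B is cheaper by 340.

Plan A: {Loc-1, Loc-2, Loc-3, Loc-4, Loc-5}: #1→Loc-1 3·22=66, #2→Loc-3 6·10=60, #3→Loc-1 4·16=64, #4→Loc-4 4·25=100, #5→Loc-3 6·15=90. Service 380; fixed 808; total 1188.
Plan B: {Loc-4}: #1→Loc-4 8·22=176, #2→Loc-4 13·10=130, #3→Loc-4 6·16=96, #4→Loc-4 4·25=100, #5→Loc-4 10·15=150. Service 652; fixed 196; total 848.
Difference: |1188 − 848| = 340.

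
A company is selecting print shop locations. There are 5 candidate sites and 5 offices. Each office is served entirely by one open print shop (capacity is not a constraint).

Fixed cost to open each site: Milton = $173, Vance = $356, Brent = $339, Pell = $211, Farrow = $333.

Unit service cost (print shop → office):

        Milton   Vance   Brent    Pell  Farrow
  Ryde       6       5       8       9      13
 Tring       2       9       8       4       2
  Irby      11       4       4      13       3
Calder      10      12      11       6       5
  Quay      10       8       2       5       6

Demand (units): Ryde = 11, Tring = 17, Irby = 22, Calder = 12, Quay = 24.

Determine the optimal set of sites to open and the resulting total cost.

Open Farrow only; minimum total cost 780.

For any fixed open set, each office goes to its cheapest open site; total = fixed + service.
{Farrow}: Ryde→Farrow 13·11=143, Tring→Farrow 2·17=34, Irby→Farrow 3·22=66, Calder→Farrow 5·12=60, Quay→Farrow 6·24=144. Service 447; fixed 333; total 780.
{Brent}: service 492 + fixed 339 = 831
{Pell}: service 645 + fixed 211 = 856
{Milton, Vance, Brent, Pell, Farrow}: Ryde→Vance 5·11=55, Tring→Milton 2·17=34, Irby→Farrow 3·22=66, Calder→Farrow 5·12=60, Quay→Brent 2·24=48. Service 263; fixed 1412; total 1675.
No other subset beats 780.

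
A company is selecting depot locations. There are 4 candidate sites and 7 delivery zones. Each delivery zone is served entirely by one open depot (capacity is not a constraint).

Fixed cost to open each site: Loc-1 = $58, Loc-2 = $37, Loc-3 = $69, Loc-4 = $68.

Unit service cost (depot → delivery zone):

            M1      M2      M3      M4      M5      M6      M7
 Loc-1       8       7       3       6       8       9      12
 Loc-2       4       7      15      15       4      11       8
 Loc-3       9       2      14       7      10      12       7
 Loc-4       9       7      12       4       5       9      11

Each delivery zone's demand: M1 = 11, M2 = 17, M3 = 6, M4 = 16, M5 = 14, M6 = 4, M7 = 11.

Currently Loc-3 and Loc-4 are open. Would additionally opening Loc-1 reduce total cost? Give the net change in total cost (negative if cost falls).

Current service cost with {Loc-3, Loc-4}: 452.
Adding Loc-1: each delivery zone re-picks its cheapest; new service cost 387, saving 65.
Extra fixed cost: 58. Net change = 58 − 65 = -7.
(Totals: 589 → 582.)

Yes — net change −7 (cost falls by 7).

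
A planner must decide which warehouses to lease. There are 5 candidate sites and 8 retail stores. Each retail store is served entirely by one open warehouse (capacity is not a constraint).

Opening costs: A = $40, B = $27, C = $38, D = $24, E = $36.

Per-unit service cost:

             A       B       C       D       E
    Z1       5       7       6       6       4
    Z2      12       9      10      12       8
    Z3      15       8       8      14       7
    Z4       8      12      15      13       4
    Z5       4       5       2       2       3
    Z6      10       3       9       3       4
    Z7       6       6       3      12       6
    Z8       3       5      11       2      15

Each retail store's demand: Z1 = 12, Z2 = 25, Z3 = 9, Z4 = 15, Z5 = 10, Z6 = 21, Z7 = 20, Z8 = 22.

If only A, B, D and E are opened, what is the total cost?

Total cost: 745

Each retail store is assigned to its cheapest site among the open ones.
{A, B, D, E}: Z1→E 4·12=48, Z2→E 8·25=200, Z3→E 7·9=63, Z4→E 4·15=60, Z5→D 2·10=20, Z6→B 3·21=63, Z7→A 6·20=120, Z8→D 2·22=44. Service 618; fixed 127; total 745.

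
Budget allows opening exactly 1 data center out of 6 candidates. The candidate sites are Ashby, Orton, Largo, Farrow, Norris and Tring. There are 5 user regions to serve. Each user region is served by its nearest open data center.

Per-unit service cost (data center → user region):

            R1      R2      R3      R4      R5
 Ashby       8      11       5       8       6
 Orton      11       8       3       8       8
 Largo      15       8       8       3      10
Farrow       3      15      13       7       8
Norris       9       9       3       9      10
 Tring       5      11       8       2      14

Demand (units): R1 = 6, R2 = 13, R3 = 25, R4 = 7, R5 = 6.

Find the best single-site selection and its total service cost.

With exactly 1 open, each user region uses its cheapest among the chosen.
{Orton}: R1→Orton 11·6=66, R2→Orton 8·13=104, R3→Orton 3·25=75, R4→Orton 8·7=56, R5→Orton 8·6=48. Service cost 349.
{Norris}: service cost 369
{Ashby}: service cost 408
Among all 6 size-1 choices, {Orton} is lowest.

Choose Orton only; total service cost 349.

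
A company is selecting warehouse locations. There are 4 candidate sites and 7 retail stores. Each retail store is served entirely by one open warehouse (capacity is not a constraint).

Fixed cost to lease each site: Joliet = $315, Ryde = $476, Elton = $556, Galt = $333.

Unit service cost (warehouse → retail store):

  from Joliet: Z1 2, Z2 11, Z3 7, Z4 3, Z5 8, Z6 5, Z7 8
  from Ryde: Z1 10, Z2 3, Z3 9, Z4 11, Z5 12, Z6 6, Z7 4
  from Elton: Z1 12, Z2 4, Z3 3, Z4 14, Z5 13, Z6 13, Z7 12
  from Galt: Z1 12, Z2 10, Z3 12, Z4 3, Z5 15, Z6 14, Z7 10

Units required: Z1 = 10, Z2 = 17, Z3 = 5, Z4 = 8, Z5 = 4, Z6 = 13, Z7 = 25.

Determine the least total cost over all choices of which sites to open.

Minimum total cost: 878

For any fixed open set, each retail store goes to its cheapest open site; total = fixed + service.
{Joliet}: Z1→Joliet 2·10=20, Z2→Joliet 11·17=187, Z3→Joliet 7·5=35, Z4→Joliet 3·8=24, Z5→Joliet 8·4=32, Z6→Joliet 5·13=65, Z7→Joliet 8·25=200. Service 563; fixed 315; total 878.
{Ryde}: Z1→Ryde 10·10=100, Z2→Ryde 3·17=51, Z3→Ryde 9·5=45, Z4→Ryde 11·8=88, Z5→Ryde 12·4=48, Z6→Ryde 6·13=78, Z7→Ryde 4·25=100. Service 510; fixed 476; total 986.
{Joliet, Ryde}: Z1→Joliet 2·10=20, Z2→Ryde 3·17=51, Z3→Joliet 7·5=35, Z4→Joliet 3·8=24, Z5→Joliet 8·4=32, Z6→Joliet 5·13=65, Z7→Ryde 4·25=100. Service 327; fixed 791; total 1118.
{Joliet, Ryde, Elton, Galt}: service 307 + fixed 1680 = 1987
(All 15 nonempty subsets were checked; Joliet only is lowest.)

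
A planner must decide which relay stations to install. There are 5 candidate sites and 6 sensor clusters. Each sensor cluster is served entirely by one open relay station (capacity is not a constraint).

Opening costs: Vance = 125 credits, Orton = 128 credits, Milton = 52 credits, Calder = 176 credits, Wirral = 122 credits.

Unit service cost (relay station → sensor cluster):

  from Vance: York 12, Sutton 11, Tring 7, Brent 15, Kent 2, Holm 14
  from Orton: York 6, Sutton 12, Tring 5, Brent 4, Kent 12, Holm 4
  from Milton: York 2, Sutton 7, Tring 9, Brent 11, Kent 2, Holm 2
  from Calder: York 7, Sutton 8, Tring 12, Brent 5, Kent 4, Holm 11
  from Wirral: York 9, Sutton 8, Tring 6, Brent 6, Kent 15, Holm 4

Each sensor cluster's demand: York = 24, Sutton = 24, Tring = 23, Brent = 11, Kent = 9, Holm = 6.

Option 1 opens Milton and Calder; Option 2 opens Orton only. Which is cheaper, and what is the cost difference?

Option 1: {Milton, Calder}: York→Milton 2·24=48, Sutton→Milton 7·24=168, Tring→Milton 9·23=207, Brent→Calder 5·11=55, Kent→Milton 2·9=18, Holm→Milton 2·6=12. Service 508; fixed 228; total 736.
Option 2: {Orton}: York→Orton 6·24=144, Sutton→Orton 12·24=288, Tring→Orton 5·23=115, Brent→Orton 4·11=44, Kent→Orton 12·9=108, Holm→Orton 4·6=24. Service 723; fixed 128; total 851.
Difference: |736 − 851| = 115.

Option 1 is cheaper by 115.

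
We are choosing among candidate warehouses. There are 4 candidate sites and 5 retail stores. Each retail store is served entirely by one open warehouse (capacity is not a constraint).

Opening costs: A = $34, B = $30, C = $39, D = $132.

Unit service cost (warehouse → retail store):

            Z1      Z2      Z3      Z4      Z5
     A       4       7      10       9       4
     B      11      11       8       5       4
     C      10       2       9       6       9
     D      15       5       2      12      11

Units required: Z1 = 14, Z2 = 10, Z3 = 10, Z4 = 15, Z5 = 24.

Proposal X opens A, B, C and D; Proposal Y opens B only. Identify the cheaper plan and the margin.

Proposal X: {A, B, C, D}: Z1→A 4·14=56, Z2→C 2·10=20, Z3→D 2·10=20, Z4→B 5·15=75, Z5→A 4·24=96. Service 267; fixed 235; total 502.
Proposal Y: {B}: Z1→B 11·14=154, Z2→B 11·10=110, Z3→B 8·10=80, Z4→B 5·15=75, Z5→B 4·24=96. Service 515; fixed 30; total 545.
Difference: |502 − 545| = 43.

Proposal X is cheaper by 43.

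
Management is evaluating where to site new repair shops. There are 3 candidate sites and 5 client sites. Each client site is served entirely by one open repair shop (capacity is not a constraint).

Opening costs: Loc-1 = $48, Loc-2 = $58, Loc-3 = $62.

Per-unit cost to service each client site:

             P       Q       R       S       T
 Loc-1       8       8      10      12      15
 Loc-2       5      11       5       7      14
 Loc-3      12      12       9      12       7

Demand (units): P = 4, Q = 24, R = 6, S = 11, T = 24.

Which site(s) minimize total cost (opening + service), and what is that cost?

For any fixed open set, each client site goes to its cheapest open site; total = fixed + service.
{Loc-1, Loc-2, Loc-3}: P→Loc-2 5·4=20, Q→Loc-1 8·24=192, R→Loc-2 5·6=30, S→Loc-2 7·11=77, T→Loc-3 7·24=168. Service 487; fixed 168; total 655.
{Loc-2, Loc-3}: P→Loc-2 5·4=20, Q→Loc-2 11·24=264, R→Loc-2 5·6=30, S→Loc-2 7·11=77, T→Loc-3 7·24=168. Service 559; fixed 120; total 679.
{Loc-1, Loc-3}: service 578 + fixed 110 = 688
{Loc-1}: service 776 + fixed 48 = 824
No other subset beats 655.

Open Loc-1, Loc-2 and Loc-3; minimum total cost 655.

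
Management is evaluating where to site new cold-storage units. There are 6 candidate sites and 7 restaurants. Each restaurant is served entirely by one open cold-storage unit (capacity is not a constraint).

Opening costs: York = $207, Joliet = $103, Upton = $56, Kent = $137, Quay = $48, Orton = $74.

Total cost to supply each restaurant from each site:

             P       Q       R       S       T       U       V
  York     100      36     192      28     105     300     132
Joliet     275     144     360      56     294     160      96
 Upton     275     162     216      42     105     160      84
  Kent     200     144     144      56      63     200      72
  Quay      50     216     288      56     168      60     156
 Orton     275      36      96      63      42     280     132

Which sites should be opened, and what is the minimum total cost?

For any fixed open set, each restaurant goes to its cheapest open site; total = fixed + service.
{Upton, Quay, Orton}: P→Quay 50, Q→Orton 36, R→Orton 96, S→Upton 42, T→Orton 42, U→Quay 60, V→Upton 84. Service 410; fixed 178; total 588.
{Quay, Orton}: service 472 + fixed 122 = 594
{Joliet, Quay, Orton}: service 436 + fixed 225 = 661
{York, Joliet, Upton, Kent, Quay, Orton}: service 384 + fixed 625 = 1009
No other subset beats 588.

Open Upton, Quay and Orton; minimum total cost 588.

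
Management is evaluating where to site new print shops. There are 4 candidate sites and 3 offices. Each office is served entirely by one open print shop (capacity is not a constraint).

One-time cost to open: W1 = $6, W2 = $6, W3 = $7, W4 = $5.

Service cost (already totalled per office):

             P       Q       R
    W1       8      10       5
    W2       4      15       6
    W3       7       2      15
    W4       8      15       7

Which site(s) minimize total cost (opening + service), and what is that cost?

For any fixed open set, each office goes to its cheapest open site; total = fixed + service.
{W2, W3}: P→W2 4, Q→W3 2, R→W2 6. Service 12; fixed 13; total 25.
{W1, W3}: service 14 + fixed 13 = 27
{W3, W4}: service 16 + fixed 12 = 28
{W1, W2, W3, W4}: P→W2 4, Q→W3 2, R→W1 5. Service 11; fixed 24; total 35.
No other subset beats 25.

Open W2 and W3; minimum total cost 25.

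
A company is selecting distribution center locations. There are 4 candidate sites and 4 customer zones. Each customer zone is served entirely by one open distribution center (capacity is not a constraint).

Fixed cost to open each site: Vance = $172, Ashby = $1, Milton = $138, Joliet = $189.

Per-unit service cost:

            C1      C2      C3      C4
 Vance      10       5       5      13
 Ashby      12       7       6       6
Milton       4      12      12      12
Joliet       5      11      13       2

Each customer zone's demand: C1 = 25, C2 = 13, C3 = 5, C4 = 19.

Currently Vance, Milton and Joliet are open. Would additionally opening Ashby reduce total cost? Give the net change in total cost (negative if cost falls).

Current service cost with {Vance, Milton, Joliet}: 228.
Adding Ashby: each customer zone re-picks its cheapest; new service cost 228, saving 0.
Extra fixed cost: 1. Net change = 1 − 0 = 1.
(Totals: 727 → 728.)

No — net change +1 (cost rises by 1).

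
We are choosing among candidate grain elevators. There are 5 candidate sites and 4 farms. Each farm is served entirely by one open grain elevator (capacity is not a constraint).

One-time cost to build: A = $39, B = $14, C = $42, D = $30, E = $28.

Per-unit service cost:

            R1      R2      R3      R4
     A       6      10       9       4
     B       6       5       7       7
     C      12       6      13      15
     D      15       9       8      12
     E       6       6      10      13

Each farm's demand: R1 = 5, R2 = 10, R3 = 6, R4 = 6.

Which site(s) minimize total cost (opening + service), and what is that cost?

Open B only; minimum total cost 178.

For any fixed open set, each farm goes to its cheapest open site; total = fixed + service.
{B}: R1→B 6·5=30, R2→B 5·10=50, R3→B 7·6=42, R4→B 7·6=42. Service 164; fixed 14; total 178.
{A, B}: R1→A 6·5=30, R2→B 5·10=50, R3→B 7·6=42, R4→A 4·6=24. Service 146; fixed 53; total 199.
{B, E}: service 164 + fixed 42 = 206
{A, B, C, D, E}: service 146 + fixed 153 = 299
No other subset beats 178.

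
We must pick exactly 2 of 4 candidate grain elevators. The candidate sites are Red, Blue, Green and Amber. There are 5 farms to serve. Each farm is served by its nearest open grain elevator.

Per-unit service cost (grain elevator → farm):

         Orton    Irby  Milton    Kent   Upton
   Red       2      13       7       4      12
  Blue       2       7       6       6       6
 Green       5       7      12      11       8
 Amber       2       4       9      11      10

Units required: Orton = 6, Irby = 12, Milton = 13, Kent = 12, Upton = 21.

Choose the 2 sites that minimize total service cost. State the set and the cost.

Choose Blue and Amber; total service cost 336.

With exactly 2 open, each farm uses its cheapest among the chosen.
{Blue, Amber}: Orton→Blue 2·6=12, Irby→Amber 4·12=48, Milton→Blue 6·13=78, Kent→Blue 6·12=72, Upton→Blue 6·21=126. Service cost 336.
{Red, Blue}: service cost 348
{Blue, Green}: service cost 372
Among all 6 size-2 choices, {Blue, Amber} is lowest.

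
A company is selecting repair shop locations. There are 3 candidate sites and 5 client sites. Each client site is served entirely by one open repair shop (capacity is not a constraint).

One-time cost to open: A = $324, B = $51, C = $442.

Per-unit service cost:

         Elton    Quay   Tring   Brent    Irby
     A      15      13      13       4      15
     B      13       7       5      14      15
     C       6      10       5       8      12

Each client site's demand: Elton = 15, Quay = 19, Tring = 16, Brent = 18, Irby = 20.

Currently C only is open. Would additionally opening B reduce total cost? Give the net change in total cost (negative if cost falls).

Yes — net change −6 (cost falls by 6).

Current service cost with {C}: 744.
Adding B: each client site re-picks its cheapest; new service cost 687, saving 57.
Extra fixed cost: 51. Net change = 51 − 57 = -6.
(Totals: 1186 → 1180.)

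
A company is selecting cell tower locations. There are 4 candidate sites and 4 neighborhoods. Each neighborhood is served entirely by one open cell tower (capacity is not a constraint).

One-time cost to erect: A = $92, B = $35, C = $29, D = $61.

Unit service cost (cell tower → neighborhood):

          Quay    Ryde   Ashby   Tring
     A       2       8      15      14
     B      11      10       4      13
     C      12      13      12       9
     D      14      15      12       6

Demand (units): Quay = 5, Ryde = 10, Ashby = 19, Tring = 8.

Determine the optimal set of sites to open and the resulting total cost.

Open B and C; minimum total cost 367.

For any fixed open set, each neighborhood goes to its cheapest open site; total = fixed + service.
{B, C}: Quay→B 11·5=55, Ryde→B 10·10=100, Ashby→B 4·19=76, Tring→C 9·8=72. Service 303; fixed 64; total 367.
{B}: Quay→B 11·5=55, Ryde→B 10·10=100, Ashby→B 4·19=76, Tring→B 13·8=104. Service 335; fixed 35; total 370.
{B, D}: Quay→B 11·5=55, Ryde→B 10·10=100, Ashby→B 4·19=76, Tring→D 6·8=48. Service 279; fixed 96; total 375.
{A, B, C, D}: service 214 + fixed 217 = 431
(All 15 nonempty subsets were checked; B and C is lowest.)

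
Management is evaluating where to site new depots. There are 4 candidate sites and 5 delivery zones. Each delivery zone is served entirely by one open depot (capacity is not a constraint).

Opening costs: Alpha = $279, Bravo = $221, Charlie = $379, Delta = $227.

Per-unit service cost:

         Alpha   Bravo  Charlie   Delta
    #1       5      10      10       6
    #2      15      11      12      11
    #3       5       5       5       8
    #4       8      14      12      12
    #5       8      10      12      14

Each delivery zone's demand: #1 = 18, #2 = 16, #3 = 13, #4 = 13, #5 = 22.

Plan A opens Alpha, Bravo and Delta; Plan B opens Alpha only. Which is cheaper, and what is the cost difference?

Plan A: {Alpha, Bravo, Delta}: #1→Alpha 5·18=90, #2→Bravo 11·16=176, #3→Alpha 5·13=65, #4→Alpha 8·13=104, #5→Alpha 8·22=176. Service 611; fixed 727; total 1338.
Plan B: {Alpha}: #1→Alpha 5·18=90, #2→Alpha 15·16=240, #3→Alpha 5·13=65, #4→Alpha 8·13=104, #5→Alpha 8·22=176. Service 675; fixed 279; total 954.
Difference: |1338 − 954| = 384.

Plan B is cheaper by 384.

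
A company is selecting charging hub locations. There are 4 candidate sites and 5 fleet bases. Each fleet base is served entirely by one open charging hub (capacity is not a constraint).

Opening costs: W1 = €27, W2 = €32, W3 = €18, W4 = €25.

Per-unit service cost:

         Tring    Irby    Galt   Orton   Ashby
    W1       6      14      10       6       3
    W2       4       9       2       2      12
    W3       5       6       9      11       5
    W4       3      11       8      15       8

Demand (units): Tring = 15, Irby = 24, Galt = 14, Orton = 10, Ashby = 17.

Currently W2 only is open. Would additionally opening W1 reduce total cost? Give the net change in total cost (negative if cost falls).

Yes — net change −126 (cost falls by 126).

Current service cost with {W2}: 528.
Adding W1: each fleet base re-picks its cheapest; new service cost 375, saving 153.
Extra fixed cost: 27. Net change = 27 − 153 = -126.
(Totals: 560 → 434.)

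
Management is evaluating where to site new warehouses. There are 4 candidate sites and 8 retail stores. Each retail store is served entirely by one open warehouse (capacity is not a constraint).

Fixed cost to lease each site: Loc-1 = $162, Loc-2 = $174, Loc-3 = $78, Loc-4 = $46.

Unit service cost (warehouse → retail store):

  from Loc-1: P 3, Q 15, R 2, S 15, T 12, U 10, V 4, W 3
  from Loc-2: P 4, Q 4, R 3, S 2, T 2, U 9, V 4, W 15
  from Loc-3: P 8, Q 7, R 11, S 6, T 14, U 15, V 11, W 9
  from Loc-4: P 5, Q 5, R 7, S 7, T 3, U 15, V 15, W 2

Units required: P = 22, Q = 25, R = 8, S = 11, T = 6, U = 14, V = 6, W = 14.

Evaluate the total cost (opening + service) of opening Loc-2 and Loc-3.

Total cost: 774

Each retail store is assigned to its cheapest site among the open ones.
{Loc-2, Loc-3}: P→Loc-2 4·22=88, Q→Loc-2 4·25=100, R→Loc-2 3·8=24, S→Loc-2 2·11=22, T→Loc-2 2·6=12, U→Loc-2 9·14=126, V→Loc-2 4·6=24, W→Loc-3 9·14=126. Service 522; fixed 252; total 774.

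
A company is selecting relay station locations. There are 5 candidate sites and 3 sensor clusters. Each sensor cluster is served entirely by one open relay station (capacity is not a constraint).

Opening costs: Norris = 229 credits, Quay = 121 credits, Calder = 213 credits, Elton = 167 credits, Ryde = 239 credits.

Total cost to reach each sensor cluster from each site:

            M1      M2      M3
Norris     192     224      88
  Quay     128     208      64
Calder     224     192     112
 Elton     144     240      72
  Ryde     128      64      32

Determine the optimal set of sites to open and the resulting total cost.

For any fixed open set, each sensor cluster goes to its cheapest open site; total = fixed + service.
{Ryde}: M1→Ryde 128, M2→Ryde 64, M3→Ryde 32. Service 224; fixed 239; total 463.
{Quay}: service 400 + fixed 121 = 521
{Quay, Ryde}: M1→Quay 128, M2→Ryde 64, M3→Ryde 32. Service 224; fixed 360; total 584.
{Norris, Quay, Calder, Elton, Ryde}: service 224 + fixed 969 = 1193
No other subset beats 463.

Open Ryde only; minimum total cost 463.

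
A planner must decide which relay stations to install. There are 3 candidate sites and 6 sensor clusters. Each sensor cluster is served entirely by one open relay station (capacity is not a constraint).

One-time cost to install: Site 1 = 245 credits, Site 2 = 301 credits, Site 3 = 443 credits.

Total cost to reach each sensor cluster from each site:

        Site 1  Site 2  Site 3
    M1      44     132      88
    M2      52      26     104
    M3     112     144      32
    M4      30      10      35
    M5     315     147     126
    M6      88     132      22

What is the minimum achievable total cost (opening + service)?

Minimum total cost: 850

For any fixed open set, each sensor cluster goes to its cheapest open site; total = fixed + service.
{Site 3}: M1→Site 3 88, M2→Site 3 104, M3→Site 3 32, M4→Site 3 35, M5→Site 3 126, M6→Site 3 22. Service 407; fixed 443; total 850.
{Site 1}: service 641 + fixed 245 = 886
{Site 2}: M1→Site 2 132, M2→Site 2 26, M3→Site 2 144, M4→Site 2 10, M5→Site 2 147, M6→Site 2 132. Service 591; fixed 301; total 892.
{Site 1, Site 2, Site 3}: service 260 + fixed 989 = 1249
(All 7 nonempty subsets were checked; Site 3 only is lowest.)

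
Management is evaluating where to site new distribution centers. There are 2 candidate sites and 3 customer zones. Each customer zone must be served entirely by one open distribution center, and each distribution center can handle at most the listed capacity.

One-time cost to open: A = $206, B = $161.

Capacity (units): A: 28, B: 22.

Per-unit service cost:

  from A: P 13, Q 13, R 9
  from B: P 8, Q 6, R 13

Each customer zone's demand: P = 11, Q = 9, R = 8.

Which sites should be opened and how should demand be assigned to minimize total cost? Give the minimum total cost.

Open {A}: P→A 13·11=143, Q→A 13·9=117, R→A 9·8=72.
Loads: A carries 28/28. Service 332; fixed 206; total 538.
Next best feasible plan costs 581.

Minimum total cost: 538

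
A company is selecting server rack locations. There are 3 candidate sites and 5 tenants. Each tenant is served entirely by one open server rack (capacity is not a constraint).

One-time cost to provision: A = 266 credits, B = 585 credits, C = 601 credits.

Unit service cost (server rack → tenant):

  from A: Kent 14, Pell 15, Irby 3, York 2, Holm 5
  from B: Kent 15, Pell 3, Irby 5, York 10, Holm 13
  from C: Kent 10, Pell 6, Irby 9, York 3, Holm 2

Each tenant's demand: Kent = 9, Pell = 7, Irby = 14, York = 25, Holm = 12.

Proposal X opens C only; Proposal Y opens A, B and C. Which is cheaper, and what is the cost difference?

Proposal X is cheaper by 721.

Proposal X: {C}: Kent→C 10·9=90, Pell→C 6·7=42, Irby→C 9·14=126, York→C 3·25=75, Holm→C 2·12=24. Service 357; fixed 601; total 958.
Proposal Y: {A, B, C}: Kent→C 10·9=90, Pell→B 3·7=21, Irby→A 3·14=42, York→A 2·25=50, Holm→C 2·12=24. Service 227; fixed 1452; total 1679.
Difference: |958 − 1679| = 721.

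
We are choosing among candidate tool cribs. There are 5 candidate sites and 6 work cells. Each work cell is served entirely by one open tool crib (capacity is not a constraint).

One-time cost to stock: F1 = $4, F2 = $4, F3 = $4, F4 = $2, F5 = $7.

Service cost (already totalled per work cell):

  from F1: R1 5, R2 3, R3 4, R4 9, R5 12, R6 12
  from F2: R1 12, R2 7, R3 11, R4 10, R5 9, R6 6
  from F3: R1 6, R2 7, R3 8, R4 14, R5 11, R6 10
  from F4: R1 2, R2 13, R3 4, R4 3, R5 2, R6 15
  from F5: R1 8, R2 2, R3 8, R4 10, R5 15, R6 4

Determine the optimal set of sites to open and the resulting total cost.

For any fixed open set, each work cell goes to its cheapest open site; total = fixed + service.
{F4, F5}: R1→F4 2, R2→F5 2, R3→F4 4, R4→F4 3, R5→F4 2, R6→F5 4. Service 17; fixed 9; total 26.
{F1, F2, F4}: service 20 + fixed 10 = 30
{F1, F4, F5}: R1→F4 2, R2→F5 2, R3→F1 4, R4→F4 3, R5→F4 2, R6→F5 4. Service 17; fixed 13; total 30.
{F1, F2, F3, F4, F5}: service 17 + fixed 21 = 38
No other subset beats 26.

Open F4 and F5; minimum total cost 26.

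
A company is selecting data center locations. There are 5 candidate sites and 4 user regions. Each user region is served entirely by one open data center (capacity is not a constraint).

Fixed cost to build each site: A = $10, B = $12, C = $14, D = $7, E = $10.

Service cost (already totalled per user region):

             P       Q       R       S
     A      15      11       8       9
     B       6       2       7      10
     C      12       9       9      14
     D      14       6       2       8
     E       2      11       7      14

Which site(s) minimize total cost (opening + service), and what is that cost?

For any fixed open set, each user region goes to its cheapest open site; total = fixed + service.
{D, E}: P→E 2, Q→D 6, R→D 2, S→D 8. Service 18; fixed 17; total 35.
{B}: service 25 + fixed 12 = 37
{B, D}: service 18 + fixed 19 = 37
{A, B, C, D, E}: P→E 2, Q→B 2, R→D 2, S→D 8. Service 14; fixed 53; total 67.
No other subset beats 35.

Open D and E; minimum total cost 35.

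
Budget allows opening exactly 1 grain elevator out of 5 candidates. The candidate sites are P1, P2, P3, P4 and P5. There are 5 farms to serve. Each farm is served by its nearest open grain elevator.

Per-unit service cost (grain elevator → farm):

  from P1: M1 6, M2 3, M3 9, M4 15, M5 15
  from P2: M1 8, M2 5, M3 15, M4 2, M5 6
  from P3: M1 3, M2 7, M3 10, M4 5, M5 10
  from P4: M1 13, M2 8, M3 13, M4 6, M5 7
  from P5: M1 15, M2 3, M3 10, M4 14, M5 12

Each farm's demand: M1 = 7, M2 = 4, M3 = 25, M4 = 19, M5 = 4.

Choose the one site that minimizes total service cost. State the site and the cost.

Choose P3 only; total service cost 434.

With exactly 1 open, each farm uses its cheapest among the chosen.
{P3}: M1→P3 3·7=21, M2→P3 7·4=28, M3→P3 10·25=250, M4→P3 5·19=95, M5→P3 10·4=40. Service cost 434.
{P2}: service cost 513
{P4}: service cost 590
Among all 5 size-1 choices, {P3} is lowest.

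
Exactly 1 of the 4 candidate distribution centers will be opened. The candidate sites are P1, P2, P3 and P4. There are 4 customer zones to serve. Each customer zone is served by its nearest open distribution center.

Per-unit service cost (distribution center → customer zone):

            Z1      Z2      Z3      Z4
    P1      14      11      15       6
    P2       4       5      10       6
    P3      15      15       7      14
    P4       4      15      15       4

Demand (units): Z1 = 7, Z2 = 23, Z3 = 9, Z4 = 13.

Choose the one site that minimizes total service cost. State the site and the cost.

Choose P2 only; total service cost 311.

With exactly 1 open, each customer zone uses its cheapest among the chosen.
{P2}: Z1→P2 4·7=28, Z2→P2 5·23=115, Z3→P2 10·9=90, Z4→P2 6·13=78. Service cost 311.
{P4}: service cost 560
{P1}: service cost 564
Among all 4 size-1 choices, {P2} is lowest.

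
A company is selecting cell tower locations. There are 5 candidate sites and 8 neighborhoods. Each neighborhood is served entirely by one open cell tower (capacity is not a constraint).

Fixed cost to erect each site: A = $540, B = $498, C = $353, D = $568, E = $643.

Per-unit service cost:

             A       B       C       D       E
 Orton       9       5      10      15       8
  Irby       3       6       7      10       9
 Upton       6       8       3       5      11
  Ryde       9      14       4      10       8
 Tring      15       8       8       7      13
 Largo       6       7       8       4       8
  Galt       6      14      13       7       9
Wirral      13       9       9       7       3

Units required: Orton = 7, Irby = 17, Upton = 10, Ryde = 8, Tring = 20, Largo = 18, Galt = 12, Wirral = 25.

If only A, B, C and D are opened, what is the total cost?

Total cost: 2566

Each neighborhood is assigned to its cheapest site among the open ones.
{A, B, C, D}: Orton→B 5·7=35, Irby→A 3·17=51, Upton→C 3·10=30, Ryde→C 4·8=32, Tring→D 7·20=140, Largo→D 4·18=72, Galt→A 6·12=72, Wirral→D 7·25=175. Service 607; fixed 1959; total 2566.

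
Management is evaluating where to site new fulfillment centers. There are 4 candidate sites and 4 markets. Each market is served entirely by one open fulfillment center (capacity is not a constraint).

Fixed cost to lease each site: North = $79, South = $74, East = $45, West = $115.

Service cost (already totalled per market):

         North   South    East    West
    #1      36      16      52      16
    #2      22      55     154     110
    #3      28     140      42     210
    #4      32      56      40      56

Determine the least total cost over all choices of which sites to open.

Minimum total cost: 197

For any fixed open set, each market goes to its cheapest open site; total = fixed + service.
{North}: #1→North 36, #2→North 22, #3→North 28, #4→North 32. Service 118; fixed 79; total 197.
{North, East}: service 118 + fixed 124 = 242
{North, South}: service 98 + fixed 153 = 251
{North, South, East, West}: #1→South 16, #2→North 22, #3→North 28, #4→North 32. Service 98; fixed 313; total 411.
No other subset beats 197.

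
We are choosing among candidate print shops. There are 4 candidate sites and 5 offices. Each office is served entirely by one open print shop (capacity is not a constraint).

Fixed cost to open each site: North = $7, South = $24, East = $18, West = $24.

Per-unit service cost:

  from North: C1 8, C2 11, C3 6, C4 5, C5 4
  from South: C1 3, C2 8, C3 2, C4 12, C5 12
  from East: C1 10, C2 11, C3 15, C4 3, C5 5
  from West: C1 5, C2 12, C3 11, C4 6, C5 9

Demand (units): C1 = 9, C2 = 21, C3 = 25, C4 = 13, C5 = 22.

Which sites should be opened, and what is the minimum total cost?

For any fixed open set, each office goes to its cheapest open site; total = fixed + service.
{North, South, East}: C1→South 3·9=27, C2→South 8·21=168, C3→South 2·25=50, C4→East 3·13=39, C5→North 4·22=88. Service 372; fixed 49; total 421.
{North, South}: C1→South 3·9=27, C2→South 8·21=168, C3→South 2·25=50, C4→North 5·13=65, C5→North 4·22=88. Service 398; fixed 31; total 429.
{South, East}: C1→South 3·9=27, C2→South 8·21=168, C3→South 2·25=50, C4→East 3·13=39, C5→East 5·22=110. Service 394; fixed 42; total 436.
{North, South, East, West}: C1→South 3·9=27, C2→South 8·21=168, C3→South 2·25=50, C4→East 3·13=39, C5→North 4·22=88. Service 372; fixed 73; total 445.
No other subset beats 421.

Open North, South and East; minimum total cost 421.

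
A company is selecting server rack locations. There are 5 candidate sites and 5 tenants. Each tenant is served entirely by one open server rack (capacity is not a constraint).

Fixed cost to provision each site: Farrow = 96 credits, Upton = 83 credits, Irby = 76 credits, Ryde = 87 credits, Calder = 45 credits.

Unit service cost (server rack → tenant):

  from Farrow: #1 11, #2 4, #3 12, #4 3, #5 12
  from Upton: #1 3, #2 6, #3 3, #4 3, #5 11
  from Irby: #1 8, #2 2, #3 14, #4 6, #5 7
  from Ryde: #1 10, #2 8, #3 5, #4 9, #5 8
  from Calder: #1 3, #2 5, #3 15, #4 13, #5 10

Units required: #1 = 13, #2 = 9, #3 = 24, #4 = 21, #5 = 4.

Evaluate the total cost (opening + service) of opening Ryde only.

Each tenant is assigned to its cheapest site among the open ones.
{Ryde}: #1→Ryde 10·13=130, #2→Ryde 8·9=72, #3→Ryde 5·24=120, #4→Ryde 9·21=189, #5→Ryde 8·4=32. Service 543; fixed 87; total 630.

Total cost: 630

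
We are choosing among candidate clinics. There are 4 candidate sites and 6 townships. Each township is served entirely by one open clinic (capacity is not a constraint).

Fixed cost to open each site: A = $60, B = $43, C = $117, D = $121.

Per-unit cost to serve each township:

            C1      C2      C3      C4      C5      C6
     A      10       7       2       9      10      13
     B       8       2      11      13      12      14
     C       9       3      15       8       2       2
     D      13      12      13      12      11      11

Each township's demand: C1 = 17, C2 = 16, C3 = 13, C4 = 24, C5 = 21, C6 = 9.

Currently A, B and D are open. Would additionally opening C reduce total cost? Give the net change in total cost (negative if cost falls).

Yes — net change −156 (cost falls by 156).

Current service cost with {A, B, D}: 719.
Adding C: each township re-picks its cheapest; new service cost 446, saving 273.
Extra fixed cost: 117. Net change = 117 − 273 = -156.
(Totals: 943 → 787.)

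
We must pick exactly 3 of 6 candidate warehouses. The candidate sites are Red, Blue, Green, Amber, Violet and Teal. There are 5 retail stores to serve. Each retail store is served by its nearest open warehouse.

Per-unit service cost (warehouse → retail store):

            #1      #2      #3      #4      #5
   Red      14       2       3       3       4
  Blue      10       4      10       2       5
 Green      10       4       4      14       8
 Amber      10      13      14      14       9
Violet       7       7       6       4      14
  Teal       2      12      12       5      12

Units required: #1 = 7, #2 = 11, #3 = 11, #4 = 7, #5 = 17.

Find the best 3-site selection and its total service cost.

Choose Red, Blue and Teal; total service cost 151.

With exactly 3 open, each retail store uses its cheapest among the chosen.
{Red, Blue, Teal}: #1→Teal 2·7=14, #2→Red 2·11=22, #3→Red 3·11=33, #4→Blue 2·7=14, #5→Red 4·17=68. Service cost 151.
{Red, Green, Teal}: service cost 158
{Red, Amber, Teal}: service cost 158
Among all 20 size-3 choices, {Red, Blue, Teal} is lowest.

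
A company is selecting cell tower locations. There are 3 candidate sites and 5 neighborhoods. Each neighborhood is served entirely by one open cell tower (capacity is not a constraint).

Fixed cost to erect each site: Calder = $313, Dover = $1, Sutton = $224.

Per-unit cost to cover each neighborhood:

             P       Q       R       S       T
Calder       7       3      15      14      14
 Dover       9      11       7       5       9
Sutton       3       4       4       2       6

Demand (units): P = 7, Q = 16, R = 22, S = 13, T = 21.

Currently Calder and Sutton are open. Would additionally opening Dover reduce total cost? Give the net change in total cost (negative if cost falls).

No — net change +1 (cost rises by 1).

Current service cost with {Calder, Sutton}: 309.
Adding Dover: each neighborhood re-picks its cheapest; new service cost 309, saving 0.
Extra fixed cost: 1. Net change = 1 − 0 = 1.
(Totals: 846 → 847.)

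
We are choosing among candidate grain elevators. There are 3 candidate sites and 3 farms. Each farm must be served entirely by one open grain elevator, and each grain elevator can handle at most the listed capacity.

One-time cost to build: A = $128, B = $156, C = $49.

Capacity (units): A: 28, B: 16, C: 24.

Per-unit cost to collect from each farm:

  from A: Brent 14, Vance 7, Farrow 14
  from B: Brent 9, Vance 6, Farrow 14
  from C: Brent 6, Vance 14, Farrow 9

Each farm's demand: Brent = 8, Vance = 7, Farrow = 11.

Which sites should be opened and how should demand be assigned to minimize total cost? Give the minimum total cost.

Open {A, C}: Brent→C 6·8=48, Vance→A 7·7=49, Farrow→C 9·11=99.
Loads: A carries 7/28, C carries 19/24. Service 196; fixed 177; total 373.
Next best feasible plan costs 394.

Minimum total cost: 373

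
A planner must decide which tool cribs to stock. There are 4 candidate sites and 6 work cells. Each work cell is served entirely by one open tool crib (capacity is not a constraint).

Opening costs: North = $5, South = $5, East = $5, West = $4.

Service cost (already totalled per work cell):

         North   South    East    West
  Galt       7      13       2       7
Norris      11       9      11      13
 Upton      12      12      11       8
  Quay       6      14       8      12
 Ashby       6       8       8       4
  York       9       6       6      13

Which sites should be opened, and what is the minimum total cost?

For any fixed open set, each work cell goes to its cheapest open site; total = fixed + service.
{East, West}: Galt→East 2, Norris→East 11, Upton→West 8, Quay→East 8, Ashby→West 4, York→East 6. Service 39; fixed 9; total 48.
{North, East, West}: service 37 + fixed 14 = 51
{South, East, West}: Galt→East 2, Norris→South 9, Upton→West 8, Quay→East 8, Ashby→West 4, York→South 6. Service 37; fixed 14; total 51.
{North, South, East, West}: service 35 + fixed 19 = 54
No other subset beats 48.

Open East and West; minimum total cost 48.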